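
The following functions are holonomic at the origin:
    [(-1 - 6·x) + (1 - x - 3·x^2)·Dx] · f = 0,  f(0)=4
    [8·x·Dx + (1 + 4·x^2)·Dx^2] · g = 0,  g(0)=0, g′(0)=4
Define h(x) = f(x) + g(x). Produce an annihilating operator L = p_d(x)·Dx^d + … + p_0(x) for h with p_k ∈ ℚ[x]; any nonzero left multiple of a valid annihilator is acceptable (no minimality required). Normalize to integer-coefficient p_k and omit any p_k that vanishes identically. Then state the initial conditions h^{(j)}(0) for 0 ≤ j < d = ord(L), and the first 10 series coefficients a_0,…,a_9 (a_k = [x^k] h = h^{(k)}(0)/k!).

f: a_k = 4, 4, 16, 28, 76, 160, 388, 868, 2032, 4636, …
g: a_k = 0, 4, 0, -16/3, 0, 64/5, 0, -256/7, 0, 1024/9, …
h₀=f+g: left-lcm gives L₀, ord ≤ 3.
L = (-32 + 128·x + 1488·x^2 + 2880·x^3 + 8424·x^4 + 2592·x^6)·Dx + (25 + 160·x + 214·x^2 + 1188·x^3 + 2628·x^4 + 6264·x^5 + 432·x^6 + 2592·x^7)·Dx^2 + (-4 - 9·x - 54·x^2 + 66·x^3 + x^4 + 444·x^5 + 720·x^6 + 144·x^7 + 432·x^8)·Dx^3  (order 3).
h: a_k = 4, 8, 16, 68/3, 76, 864/5, 388, 5820/7, 2032, 42748/9, …
ICs: h(0) = 4, h′(0) = 8, h′′(0) = 32.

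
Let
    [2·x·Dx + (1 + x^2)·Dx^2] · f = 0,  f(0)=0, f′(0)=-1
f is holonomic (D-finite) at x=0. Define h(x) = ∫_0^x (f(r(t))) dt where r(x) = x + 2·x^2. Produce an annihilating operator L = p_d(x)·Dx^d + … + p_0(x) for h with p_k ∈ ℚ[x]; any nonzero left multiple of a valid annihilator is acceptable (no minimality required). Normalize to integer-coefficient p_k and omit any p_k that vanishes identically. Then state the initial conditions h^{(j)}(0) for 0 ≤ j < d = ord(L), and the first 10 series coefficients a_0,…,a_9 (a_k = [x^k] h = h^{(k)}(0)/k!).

L = (-4 + 2·x + 16·x^2 + 48·x^3 + 48·x^4)·Dx^2 + (1 + 4·x + x^2 + 8·x^3 + 20·x^4 + 16·x^5)·Dx^3  (order 3).
h: a_k = 0, 0, -1/2, -2/3, 1/12, 2/5, 19/30, 2/21, -55/56, -14/9, …
ICs: h(0) = 0, h′(0) = 0, h′′(0) = -1.

f: a_k = 0, -1, 0, 1/3, 0, -1/5, 0, 1/7, 0, -1/9, …
Change of var in L_f (x↦r) gives L₀.
∫: right-multiply L₀ by Dx.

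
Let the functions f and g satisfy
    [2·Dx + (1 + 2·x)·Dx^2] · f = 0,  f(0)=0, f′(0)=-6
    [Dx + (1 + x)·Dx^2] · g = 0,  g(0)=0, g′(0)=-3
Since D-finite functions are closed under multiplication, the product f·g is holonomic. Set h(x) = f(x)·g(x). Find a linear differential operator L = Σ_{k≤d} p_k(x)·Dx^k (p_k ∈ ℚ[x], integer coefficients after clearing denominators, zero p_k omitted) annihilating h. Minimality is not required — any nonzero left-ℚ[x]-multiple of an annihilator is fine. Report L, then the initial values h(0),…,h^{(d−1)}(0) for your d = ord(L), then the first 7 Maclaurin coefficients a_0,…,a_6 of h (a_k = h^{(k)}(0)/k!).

L = (20 + 48·x + 32·x^2)·Dx + (66 + 268·x + 360·x^2 + 160·x^3)·Dx^2 + (32 + 180·x + 372·x^2 + 336·x^3 + 112·x^4)·Dx^3 + (3 + 22·x + 63·x^2 + 88·x^3 + 60·x^4 + 16·x^5)·Dx^4  (order 4).
h: a_k = 0, 0, 18, -27, 39, -117/2, 917/10, …
ICs: h(0) = 0, h′(0) = 0, h′′(0) = 36, h′′′(0) = -162.

f: a_k = 0, -6, 6, -8, 12, -96/5, 32, …
g: a_k = 0, -3, 3/2, -1, 3/4, -3/5, 1/2, …
L₀ := L_f ⊗_s L_g (sym. prod.), ord ≤ 4.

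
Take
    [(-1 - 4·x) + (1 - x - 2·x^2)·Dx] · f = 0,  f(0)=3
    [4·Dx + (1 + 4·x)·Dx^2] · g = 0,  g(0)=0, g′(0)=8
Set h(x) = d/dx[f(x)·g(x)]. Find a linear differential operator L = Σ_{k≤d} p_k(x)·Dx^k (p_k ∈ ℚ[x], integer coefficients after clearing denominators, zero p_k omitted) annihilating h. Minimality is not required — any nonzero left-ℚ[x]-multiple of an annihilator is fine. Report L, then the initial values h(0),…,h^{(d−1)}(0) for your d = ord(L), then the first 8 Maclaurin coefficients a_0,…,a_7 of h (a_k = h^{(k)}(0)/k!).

f: a_k = 3, 3, 9, 15, 33, 63, 129, 255, …
g: a_k = 0, 8, -16, 128/3, -128, 2048/5, -4096/3, 32768/7, …
L₀ := L_f ⊗_s L_g (sym. prod.), ord ≤ 2.
h₀' ⇒ L via d/dx closure of L₀.
L = (36 + 144·x + 288·x^2) + (-1 + 24·x + 168·x^2 + 224·x^3)·Dx + (-1 - 7·x - 6·x^2 + 32·x^3 + 32·x^4)·Dx^2  (order 2).
h: a_k = 24, -48, 456, -1120, 6264, -102096/5, 460104/5, -2397504/7, …
ICs: h(0) = 24, h′(0) = -48.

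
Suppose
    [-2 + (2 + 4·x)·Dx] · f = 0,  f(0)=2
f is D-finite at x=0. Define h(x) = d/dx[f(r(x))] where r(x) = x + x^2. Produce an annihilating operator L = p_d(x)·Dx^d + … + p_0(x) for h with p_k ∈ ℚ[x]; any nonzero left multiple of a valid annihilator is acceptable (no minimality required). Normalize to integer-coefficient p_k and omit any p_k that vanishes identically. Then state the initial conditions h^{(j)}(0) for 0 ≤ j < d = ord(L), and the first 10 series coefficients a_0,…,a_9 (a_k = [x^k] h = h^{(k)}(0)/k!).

f: a_k = 2, 2, -1, 1, -5/4, 7/4, -21/8, 33/8, -429/64, 715/64, …
h₀=f(r): pull back L_f along r ⇒ L₀.
Differentiate: ansatz ord ≤ ord L₀ ⇒ L.
L = 1 + (-1 - 4·x - 6·x^2 - 4·x^3)·Dx  (order 1).
h: a_k = 2, 2, -3, 3, -5/4, -9/4, 49/8, -61/8, 243/64, 395/64, …
ICs: h(0) = 2.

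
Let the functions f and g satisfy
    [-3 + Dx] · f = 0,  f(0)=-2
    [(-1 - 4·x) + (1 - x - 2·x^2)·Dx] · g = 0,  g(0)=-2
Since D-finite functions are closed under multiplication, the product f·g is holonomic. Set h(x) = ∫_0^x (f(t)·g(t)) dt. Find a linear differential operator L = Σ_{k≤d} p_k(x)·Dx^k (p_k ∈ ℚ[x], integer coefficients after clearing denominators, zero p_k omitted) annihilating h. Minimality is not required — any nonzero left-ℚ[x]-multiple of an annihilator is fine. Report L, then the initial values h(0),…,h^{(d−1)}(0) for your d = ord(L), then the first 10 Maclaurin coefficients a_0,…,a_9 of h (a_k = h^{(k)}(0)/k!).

L = (4 + x - 6·x^2)·Dx + (-1 + x + 2·x^2)·Dx^2  (order 2).
h: a_k = 0, 4, 8, 14, 23, 379/10, 318/5, 15293/140, 107071/560, 1142227/3360, …
ICs: h(0) = 0, h′(0) = 4.

f: a_k = -2, -6, -9, -9, -27/4, -81/20, -81/40, -243/280, -729/2240, -243/2240, …
g: a_k = -2, -2, -6, -10, -22, -42, -86, -170, -342, -682, …
Product ⇒ symmetric product L₀, ord ≤ 1.
Integrate: L := L₀·Dx.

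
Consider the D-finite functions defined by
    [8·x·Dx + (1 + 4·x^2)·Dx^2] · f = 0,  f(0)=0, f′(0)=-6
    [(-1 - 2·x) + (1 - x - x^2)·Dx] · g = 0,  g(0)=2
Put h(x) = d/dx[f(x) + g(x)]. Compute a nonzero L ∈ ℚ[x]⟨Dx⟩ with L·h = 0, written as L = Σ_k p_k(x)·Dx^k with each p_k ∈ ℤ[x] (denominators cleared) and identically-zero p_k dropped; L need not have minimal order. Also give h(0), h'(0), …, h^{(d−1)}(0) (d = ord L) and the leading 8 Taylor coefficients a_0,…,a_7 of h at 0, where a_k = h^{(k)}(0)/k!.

f: a_k = 0, -6, 0, 8, 0, -96/5, 0, 384/7, …
g: a_k = 2, 2, 4, 6, 10, 16, 26, 42, …
f+g: L₀ = lclm(L_f,L_g), ord ≤ 2+1.
h₀' ⇒ L via d/dx closure of L₀.
L = (16 - 64·x - 400·x^2 - 576·x^3 - 696·x^4 - 96·x^6) + (-13 - 24·x - 22·x^2 - 204·x^3 - 548·x^4 - 488·x^5 - 48·x^6 - 96·x^7)·Dx + (2 + 5·x + 14·x^2 - 2·x^3 + 13·x^4 - 92·x^5 - 48·x^6 - 16·x^7 - 16·x^8)·Dx^2  (order 2).
h: a_k = -4, 8, 42, 40, -16, 156, 678, 544, …
ICs: h(0) = -4, h′(0) = 8.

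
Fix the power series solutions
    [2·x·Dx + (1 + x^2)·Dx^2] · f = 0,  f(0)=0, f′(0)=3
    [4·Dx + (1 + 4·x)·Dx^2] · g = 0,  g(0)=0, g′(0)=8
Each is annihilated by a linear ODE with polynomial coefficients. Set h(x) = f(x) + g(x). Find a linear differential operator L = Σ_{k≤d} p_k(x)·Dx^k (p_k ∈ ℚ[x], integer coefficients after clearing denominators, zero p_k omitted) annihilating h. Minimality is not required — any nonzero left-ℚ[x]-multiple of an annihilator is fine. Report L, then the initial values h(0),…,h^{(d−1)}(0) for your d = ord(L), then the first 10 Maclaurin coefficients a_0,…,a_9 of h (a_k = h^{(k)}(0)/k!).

L = (-4 - 48·x + 12·x^2 + 16·x^3)·Dx + (-17 - 8·x - 45·x^2 + 24·x^3 + 32·x^4)·Dx^2 + (-2 - 7·x + 4·x^2 + x^3 + 6·x^4 + 8·x^5)·Dx^3  (order 3).
h: a_k = 0, 11, -16, 125/3, -128, 2051/5, -4096/3, 32765/7, -16384, 524291/9, …
ICs: h(0) = 0, h′(0) = 11, h′′(0) = -32.

f: a_k = 0, 3, 0, -1, 0, 3/5, 0, -3/7, 0, 1/3, …
g: a_k = 0, 8, -16, 128/3, -128, 2048/5, -4096/3, 32768/7, -16384, 524288/9, …
Weyl lclm of L_f,L_g ⇒ L₀ (ord ≤ 4).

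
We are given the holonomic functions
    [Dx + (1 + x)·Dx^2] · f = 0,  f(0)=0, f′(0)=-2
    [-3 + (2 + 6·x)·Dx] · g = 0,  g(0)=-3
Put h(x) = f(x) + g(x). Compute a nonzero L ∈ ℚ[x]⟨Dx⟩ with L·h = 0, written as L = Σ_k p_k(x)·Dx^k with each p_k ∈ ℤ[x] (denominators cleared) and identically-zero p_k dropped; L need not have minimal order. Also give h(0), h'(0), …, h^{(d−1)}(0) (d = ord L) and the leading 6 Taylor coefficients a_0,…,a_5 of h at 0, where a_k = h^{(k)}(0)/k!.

L = (-15 + 9·x)·Dx + (-19 - 6·x + 45·x^2)·Dx^2 + (-2 - 2·x + 18·x^2 + 18·x^3)·Dx^3  (order 3).
h: a_k = -3, -13/2, 35/8, -275/48, 1279/128, -26027/1280, …
ICs: h(0) = -3, h′(0) = -13/2, h′′(0) = 35/4.

f: a_k = 0, -2, 1, -2/3, 1/2, -2/5, …
g: a_k = -3, -9/2, 27/8, -81/16, 1215/128, -5103/256, …
h₀=f+g: left-lcm gives L₀, ord ≤ 3.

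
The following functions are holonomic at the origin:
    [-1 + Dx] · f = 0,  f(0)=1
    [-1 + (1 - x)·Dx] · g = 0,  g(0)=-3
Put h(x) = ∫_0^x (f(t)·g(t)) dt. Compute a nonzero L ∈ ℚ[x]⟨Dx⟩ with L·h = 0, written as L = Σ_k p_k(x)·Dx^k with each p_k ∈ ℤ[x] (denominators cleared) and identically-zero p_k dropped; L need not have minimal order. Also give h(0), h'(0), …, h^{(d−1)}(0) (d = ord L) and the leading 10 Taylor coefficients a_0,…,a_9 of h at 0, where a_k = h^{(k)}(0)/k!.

f: a_k = 1, 1, 1/2, 1/6, 1/24, 1/120, 1/720, 1/5040, 1/40320, 1/362880, …
g: a_k = -3, -3, -3, -3, -3, -3, -3, -3, -3, -3, …
L₀ := L_f ⊗_s L_g (sym. prod.), ord ≤ 1.
Integrate: L := L₀·Dx.
L = (2 - x)·Dx + (-1 + x)·Dx^2  (order 2).
h: a_k = 0, -3, -3, -5/2, -2, -13/8, -163/120, -1957/1680, -685/672, -109601/120960, …
ICs: h(0) = 0, h′(0) = -3.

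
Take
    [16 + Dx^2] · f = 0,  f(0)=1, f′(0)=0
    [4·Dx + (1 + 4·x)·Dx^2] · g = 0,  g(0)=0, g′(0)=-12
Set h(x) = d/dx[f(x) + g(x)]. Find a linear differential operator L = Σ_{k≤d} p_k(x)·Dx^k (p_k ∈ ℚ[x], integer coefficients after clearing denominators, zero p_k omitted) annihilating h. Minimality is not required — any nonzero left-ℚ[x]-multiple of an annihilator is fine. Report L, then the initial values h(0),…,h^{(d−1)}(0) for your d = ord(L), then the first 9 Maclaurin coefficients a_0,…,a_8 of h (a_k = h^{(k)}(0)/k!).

f: a_k = 1, 0, -8, 0, 32/3, 0, -256/45, 0, 512/315, …
g: a_k = 0, -12, 24, -64, 192, -3072/5, 2048, -49152/7, 24576, …
f+g: L₀ = lclm(L_f,L_g), ord ≤ 2+2.
h=h₀': d/dx-closure on L₀ ⇒ L.
L = (448 + 512·x + 1024·x^2) + (48 + 320·x + 768·x^2 + 1024·x^3)·Dx + (28 + 32·x + 64·x^2)·Dx^2 + (3 + 20·x + 48·x^2 + 64·x^3)·Dx^3  (order 3).
h: a_k = -12, 32, -192, 2432/3, -3072, 183808/15, -49152, 61935616/315, -786432, …
ICs: h(0) = -12, h′(0) = 32, h′′(0) = -384.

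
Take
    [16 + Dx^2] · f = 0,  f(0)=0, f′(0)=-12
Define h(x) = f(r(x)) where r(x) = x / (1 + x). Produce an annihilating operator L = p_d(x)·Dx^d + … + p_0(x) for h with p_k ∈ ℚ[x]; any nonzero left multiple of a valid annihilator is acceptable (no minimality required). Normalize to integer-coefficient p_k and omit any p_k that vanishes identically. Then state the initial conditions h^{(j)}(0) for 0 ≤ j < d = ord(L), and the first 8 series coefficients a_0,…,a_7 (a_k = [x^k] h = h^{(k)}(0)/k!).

L = 16 + (2 + 6·x + 6·x^2 + 2·x^3)·Dx + (1 + 4·x + 6·x^2 + 4·x^3 + x^4)·Dx^2  (order 2).
h: a_k = 0, -12, 12, 20, -84, 772/5, -180, 9844/105, …
ICs: h(0) = 0, h′(0) = -12.

f: a_k = 0, -12, 0, 32, 0, -128/5, 0, 1024/105, …
h₀=f(r): pull back L_f along r ⇒ L₀.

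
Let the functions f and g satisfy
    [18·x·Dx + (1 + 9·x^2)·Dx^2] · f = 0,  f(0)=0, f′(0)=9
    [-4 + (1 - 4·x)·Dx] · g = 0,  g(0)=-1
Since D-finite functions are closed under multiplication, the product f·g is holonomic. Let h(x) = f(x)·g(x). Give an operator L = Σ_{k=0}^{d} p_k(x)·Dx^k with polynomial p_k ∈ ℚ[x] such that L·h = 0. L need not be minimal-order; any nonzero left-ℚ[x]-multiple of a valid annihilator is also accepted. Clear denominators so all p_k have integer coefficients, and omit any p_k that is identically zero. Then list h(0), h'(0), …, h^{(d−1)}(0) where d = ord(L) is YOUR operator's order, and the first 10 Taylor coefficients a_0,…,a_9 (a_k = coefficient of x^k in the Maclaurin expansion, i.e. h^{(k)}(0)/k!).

f: a_k = 0, 9, 0, -27, 0, 729/5, 0, -6561/7, 0, 6561, …
g: a_k = -1, -4, -16, -64, -256, -1024, -4096, -16384, -65536, -262144, …
Product ⇒ symmetric product L₀, ord ≤ 2.
L = 72·x + (8 - 18·x + 144·x^2)·Dx + (-1 + 4·x - 9·x^2 + 36·x^3)·Dx^2  (order 2).
h: a_k = 0, -9, -36, -117, -468, -10089/5, -40356/5, -1097163/35, -4388652/35, -17784243/35, …
ICs: h(0) = 0, h′(0) = -9.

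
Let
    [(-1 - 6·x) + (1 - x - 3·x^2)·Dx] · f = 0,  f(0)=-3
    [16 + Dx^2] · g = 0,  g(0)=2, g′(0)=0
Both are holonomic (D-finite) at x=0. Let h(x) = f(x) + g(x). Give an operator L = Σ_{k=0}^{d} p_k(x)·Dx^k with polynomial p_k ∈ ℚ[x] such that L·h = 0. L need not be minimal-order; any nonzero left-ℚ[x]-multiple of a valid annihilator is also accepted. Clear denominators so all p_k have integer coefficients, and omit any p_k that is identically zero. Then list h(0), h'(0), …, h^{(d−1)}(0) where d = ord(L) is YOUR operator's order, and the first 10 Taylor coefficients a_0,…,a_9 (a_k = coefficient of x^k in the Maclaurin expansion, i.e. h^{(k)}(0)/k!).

f: a_k = -3, -3, -12, -21, -57, -120, -291, -651, -1524, -3477, …
g: a_k = 2, 0, -16, 0, 64/3, 0, -512/45, 0, 1024/315, 0, …
L₀ := lclm(L_f,L_g); ord L₀ ≤ 1+2.
L = (464 + 2816·x + 416·x^2 + 2112·x^3 + 5760·x^4 + 6912·x^5) + (-192 + 304·x + 672·x^2 - 1312·x^3 - 1008·x^4 + 3456·x^5 + 3456·x^6)·Dx + (29 + 176·x + 26·x^2 + 132·x^3 + 360·x^4 + 432·x^5)·Dx^2 + (-12 + 19·x + 42·x^2 - 82·x^3 - 63·x^4 + 216·x^5 + 216·x^6)·Dx^3  (order 3).
h: a_k = -1, -3, -28, -21, -107/3, -120, -13607/45, -651, -479036/315, -3477, …
ICs: h(0) = -1, h′(0) = -3, h′′(0) = -56.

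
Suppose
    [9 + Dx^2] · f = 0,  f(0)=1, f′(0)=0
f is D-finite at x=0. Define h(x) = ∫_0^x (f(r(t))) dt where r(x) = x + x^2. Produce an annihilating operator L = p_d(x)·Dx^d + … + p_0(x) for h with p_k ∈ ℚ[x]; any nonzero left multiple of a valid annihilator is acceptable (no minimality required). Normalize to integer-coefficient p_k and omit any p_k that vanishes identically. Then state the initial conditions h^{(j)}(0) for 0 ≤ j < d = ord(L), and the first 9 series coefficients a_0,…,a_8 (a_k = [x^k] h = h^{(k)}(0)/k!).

f: a_k = 1, 0, -9/2, 0, 27/8, 0, -81/80, 0, 729/4480, …
f∘r: x↦r, Dx↦Dx/r' in L_f ⇒ L₀.
Integrate: L := L₀·Dx.
L = (9 + 54·x + 108·x^2 + 72·x^3)·Dx - 2·Dx^2 + (1 + 2·x)·Dx^3  (order 3).
h: a_k = 0, 1, 0, -3/2, -9/4, -9/40, 9/4, 1539/560, 297/320, …
ICs: h(0) = 0, h′(0) = 1, h′′(0) = 0.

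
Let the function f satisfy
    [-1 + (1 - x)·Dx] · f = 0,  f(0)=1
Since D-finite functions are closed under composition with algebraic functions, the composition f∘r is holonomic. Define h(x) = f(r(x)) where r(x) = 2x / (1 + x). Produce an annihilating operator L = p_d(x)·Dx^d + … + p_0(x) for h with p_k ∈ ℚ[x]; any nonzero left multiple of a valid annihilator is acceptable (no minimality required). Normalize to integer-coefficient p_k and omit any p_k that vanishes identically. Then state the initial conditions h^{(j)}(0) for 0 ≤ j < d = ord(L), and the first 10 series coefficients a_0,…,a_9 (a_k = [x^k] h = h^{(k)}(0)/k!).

f: a_k = 1, 1, 1, 1, 1, 1, 1, 1, 1, 1, …
Substitute x→r, Dx→(1/r')Dx; clear ⇒ L₀.
L = 2 + (-1 + x^2)·Dx  (order 1).
h: a_k = 1, 2, 2, 2, 2, 2, 2, 2, 2, 2, …
ICs: h(0) = 1.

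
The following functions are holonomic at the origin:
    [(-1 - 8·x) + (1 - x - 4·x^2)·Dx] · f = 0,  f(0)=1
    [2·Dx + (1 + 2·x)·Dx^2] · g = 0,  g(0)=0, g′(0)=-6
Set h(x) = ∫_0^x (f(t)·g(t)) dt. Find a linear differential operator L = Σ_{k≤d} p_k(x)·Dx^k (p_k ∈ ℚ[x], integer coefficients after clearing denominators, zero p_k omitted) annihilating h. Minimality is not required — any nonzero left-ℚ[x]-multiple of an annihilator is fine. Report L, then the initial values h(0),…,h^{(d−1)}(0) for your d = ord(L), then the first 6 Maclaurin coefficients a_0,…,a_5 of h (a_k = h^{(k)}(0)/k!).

L = (10 + 32·x)·Dx + (22·x + 40·x^2)·Dx^2 + (-1 - x + 6·x^2 + 8·x^3)·Dx^3  (order 3).
h: a_k = 0, 0, -3, 0, -8, -4, …
ICs: h(0) = 0, h′(0) = 0, h′′(0) = -6.

f: a_k = 1, 1, 5, 9, 29, 65, …
g: a_k = 0, -6, 6, -8, 12, -96/5, …
f·g: L₀ = L_f ⊗_s L_g, ord ≤ 1·2.
∫: right-multiply L₀ by Dx.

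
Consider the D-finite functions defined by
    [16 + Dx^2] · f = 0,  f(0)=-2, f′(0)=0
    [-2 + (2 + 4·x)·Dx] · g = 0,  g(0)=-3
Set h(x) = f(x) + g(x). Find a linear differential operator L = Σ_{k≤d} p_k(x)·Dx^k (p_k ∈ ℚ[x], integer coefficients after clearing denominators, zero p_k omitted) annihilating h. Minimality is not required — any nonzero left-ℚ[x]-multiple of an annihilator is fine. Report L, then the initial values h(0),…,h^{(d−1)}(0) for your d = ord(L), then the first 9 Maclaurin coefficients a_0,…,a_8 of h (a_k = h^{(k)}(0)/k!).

L = (-304 - 1024·x - 1024·x^2) + (240 + 1504·x + 3072·x^2 + 2048·x^3)·Dx + (-19 - 64·x - 64·x^2)·Dx^2 + (15 + 94·x + 192·x^2 + 128·x^3)·Dx^3  (order 3).
h: a_k = -5, -3, 35/2, -3/2, -467/24, -21/8, 11027/720, -99/16, 274333/40320, …
ICs: h(0) = -5, h′(0) = -3, h′′(0) = 35.

f: a_k = -2, 0, 16, 0, -64/3, 0, 512/45, 0, -1024/315, …
g: a_k = -3, -3, 3/2, -3/2, 15/8, -21/8, 63/16, -99/16, 1287/128, …
f+g: L₀ = lclm(L_f,L_g), ord ≤ 2+1.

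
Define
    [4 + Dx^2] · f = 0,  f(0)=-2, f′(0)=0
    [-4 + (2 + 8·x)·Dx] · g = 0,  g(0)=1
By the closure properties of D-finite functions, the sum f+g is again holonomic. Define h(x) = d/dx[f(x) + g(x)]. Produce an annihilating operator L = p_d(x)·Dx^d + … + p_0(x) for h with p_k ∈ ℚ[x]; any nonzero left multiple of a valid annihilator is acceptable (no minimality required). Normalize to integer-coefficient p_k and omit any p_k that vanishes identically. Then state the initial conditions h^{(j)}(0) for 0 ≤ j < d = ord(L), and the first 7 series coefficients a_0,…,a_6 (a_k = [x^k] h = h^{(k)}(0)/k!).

f: a_k = -2, 0, 4, 0, -4/3, 0, 8/45, …
g: a_k = 1, 2, -2, 4, -10, 28, -84, …
L₀ := lclm(L_f,L_g); ord L₀ ≤ 2+1.
Differentiate: ansatz ord ≤ ord L₀ ⇒ L.
L = (-32 - 16·x - 32·x^2) + (-4 - 24·x - 48·x^2 - 64·x^3)·Dx + (-8 - 4·x - 8·x^2)·Dx^2 + (-1 - 6·x - 12·x^2 - 16·x^3)·Dx^3  (order 3).
h: a_k = 2, 4, 12, -136/3, 140, -7544/15, 1848, …
ICs: h(0) = 2, h′(0) = 4, h′′(0) = 24.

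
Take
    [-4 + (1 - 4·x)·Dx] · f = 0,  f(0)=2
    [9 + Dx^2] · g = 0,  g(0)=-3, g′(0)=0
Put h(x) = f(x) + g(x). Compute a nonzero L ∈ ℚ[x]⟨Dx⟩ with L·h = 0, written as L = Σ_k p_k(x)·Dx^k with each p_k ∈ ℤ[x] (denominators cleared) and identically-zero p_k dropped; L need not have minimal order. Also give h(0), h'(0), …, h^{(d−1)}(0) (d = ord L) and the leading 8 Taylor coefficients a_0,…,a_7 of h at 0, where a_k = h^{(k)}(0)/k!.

L = (3780 - 2592·x + 5184·x^2) + (-369 + 2124·x - 3888·x^2 + 5184·x^3)·Dx + (420 - 288·x + 576·x^2)·Dx^2 + (-41 + 236·x - 432·x^2 + 576·x^3)·Dx^3  (order 3).
h: a_k = -1, 8, 91/2, 128, 4015/8, 2048, 655603/80, 32768, …
ICs: h(0) = -1, h′(0) = 8, h′′(0) = 91.

f: a_k = 2, 8, 32, 128, 512, 2048, 8192, 32768, …
g: a_k = -3, 0, 27/2, 0, -81/8, 0, 243/80, 0, …
Weyl lclm of L_f,L_g ⇒ L₀ (ord ≤ 3).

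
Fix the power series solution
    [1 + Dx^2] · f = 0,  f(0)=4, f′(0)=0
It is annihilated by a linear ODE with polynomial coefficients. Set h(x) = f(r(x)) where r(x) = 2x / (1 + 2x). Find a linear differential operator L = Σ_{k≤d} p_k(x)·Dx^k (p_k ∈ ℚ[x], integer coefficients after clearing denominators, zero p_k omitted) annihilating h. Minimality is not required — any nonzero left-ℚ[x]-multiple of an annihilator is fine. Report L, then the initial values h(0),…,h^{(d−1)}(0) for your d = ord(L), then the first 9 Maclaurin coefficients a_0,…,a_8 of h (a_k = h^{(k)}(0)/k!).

f: a_k = 4, 0, -2, 0, 1/6, 0, -1/180, 0, 1/10080, …
L₀ from L_f via x↦r, Dx↦r'^{-1}Dx.
L = 4 + (4 + 24·x + 48·x^2 + 32·x^3)·Dx + (1 + 8·x + 24·x^2 + 32·x^3 + 16·x^4)·Dx^2  (order 2).
h: a_k = 4, 0, -8, 32, -280/3, 704/3, -24016/45, 5568/5, -133592/63, …
ICs: h(0) = 4, h′(0) = 0.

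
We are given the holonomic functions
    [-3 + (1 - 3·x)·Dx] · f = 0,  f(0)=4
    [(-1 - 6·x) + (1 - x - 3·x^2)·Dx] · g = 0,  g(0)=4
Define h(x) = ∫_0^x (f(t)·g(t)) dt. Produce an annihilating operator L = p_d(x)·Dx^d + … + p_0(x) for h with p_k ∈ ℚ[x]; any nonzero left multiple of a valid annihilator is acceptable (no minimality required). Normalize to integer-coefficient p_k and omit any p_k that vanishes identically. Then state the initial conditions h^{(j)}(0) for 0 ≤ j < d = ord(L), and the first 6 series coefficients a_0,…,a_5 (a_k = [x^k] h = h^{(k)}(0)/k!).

f: a_k = 4, 12, 36, 108, 324, 972, …
g: a_k = 4, 4, 16, 28, 76, 160, …
Product ⇒ symmetric product L₀, ord ≤ 1.
Integrate: L := L₀·Dx.
L = (-4 + 27·x^2)·Dx + (1 - 4·x + 9·x^3)·Dx^2  (order 2).
h: a_k = 0, 16, 32, 256/3, 220, 2944/5, …
ICs: h(0) = 0, h′(0) = 16.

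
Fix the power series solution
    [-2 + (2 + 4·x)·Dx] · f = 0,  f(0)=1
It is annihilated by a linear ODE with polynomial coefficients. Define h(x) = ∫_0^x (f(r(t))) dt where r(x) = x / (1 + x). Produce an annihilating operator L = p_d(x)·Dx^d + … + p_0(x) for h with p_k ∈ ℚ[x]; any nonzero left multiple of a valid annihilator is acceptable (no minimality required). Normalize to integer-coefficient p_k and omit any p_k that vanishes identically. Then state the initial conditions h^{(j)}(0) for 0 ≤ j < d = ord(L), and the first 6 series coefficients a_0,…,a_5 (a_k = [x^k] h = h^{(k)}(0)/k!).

L = -Dx + (1 + 4·x + 3·x^2)·Dx^2  (order 2).
h: a_k = 0, 1, 1/2, -1/2, 5/8, -37/40, …
ICs: h(0) = 0, h′(0) = 1.

f: a_k = 1, 1, -1/2, 1/2, -5/8, 7/8, …
h₀=f(r): pull back L_f along r ⇒ L₀.
Integrate: L := L₀·Dx.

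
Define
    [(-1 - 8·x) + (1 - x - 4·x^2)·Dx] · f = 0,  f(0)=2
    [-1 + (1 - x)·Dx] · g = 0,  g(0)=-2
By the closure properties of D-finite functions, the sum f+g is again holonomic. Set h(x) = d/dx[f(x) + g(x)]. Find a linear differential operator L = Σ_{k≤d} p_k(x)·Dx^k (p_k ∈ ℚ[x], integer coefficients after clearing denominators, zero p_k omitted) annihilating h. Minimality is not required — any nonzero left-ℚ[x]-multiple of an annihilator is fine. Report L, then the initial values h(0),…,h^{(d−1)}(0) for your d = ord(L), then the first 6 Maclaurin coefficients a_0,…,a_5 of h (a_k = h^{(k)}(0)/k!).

L = (-6 - 96·x - 384·x^3 + 96·x^4) + (6 + 42·x - 24·x^2 + 144·x^3 - 372·x^4 + 96·x^5)·Dx + (-1 + 2·x - 9·x^2 + 24·x^3 + 28·x^4 - 60·x^5 + 16·x^6)·Dx^2  (order 2).
h: a_k = 0, 16, 48, 224, 640, 2160, …
ICs: h(0) = 0, h′(0) = 16.

f: a_k = 2, 2, 10, 18, 58, 130, …
g: a_k = -2, -2, -2, -2, -2, -2, …
f+g: L₀ = lclm(L_f,L_g), ord ≤ 1+1.
h=h₀': d/dx-closure on L₀ ⇒ L.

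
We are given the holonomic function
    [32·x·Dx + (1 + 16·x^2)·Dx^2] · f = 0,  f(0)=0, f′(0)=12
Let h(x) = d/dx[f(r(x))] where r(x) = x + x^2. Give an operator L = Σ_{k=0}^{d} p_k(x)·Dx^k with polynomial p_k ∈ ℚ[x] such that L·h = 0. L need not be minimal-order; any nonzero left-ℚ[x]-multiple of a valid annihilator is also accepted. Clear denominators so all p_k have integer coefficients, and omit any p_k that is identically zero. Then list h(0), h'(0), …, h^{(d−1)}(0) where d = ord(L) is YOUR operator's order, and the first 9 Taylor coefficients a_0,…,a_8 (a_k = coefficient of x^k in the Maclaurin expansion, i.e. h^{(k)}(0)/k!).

f: a_k = 0, 12, 0, -64, 0, 3072/5, 0, -49152/7, 0, …
Substitute x→r, Dx→(1/r')Dx; clear ⇒ L₀.
h=h₀': d/dx-closure on L₀ ⇒ L.
L = (-2 + 32·x + 128·x^2 + 192·x^3 + 96·x^4) + (1 + 2·x + 16·x^2 + 64·x^3 + 80·x^4 + 32·x^5)·Dx  (order 1).
h: a_k = 12, 24, -192, -768, 2112, 18048, -6144, -344064, -513024, …
ICs: h(0) = 12.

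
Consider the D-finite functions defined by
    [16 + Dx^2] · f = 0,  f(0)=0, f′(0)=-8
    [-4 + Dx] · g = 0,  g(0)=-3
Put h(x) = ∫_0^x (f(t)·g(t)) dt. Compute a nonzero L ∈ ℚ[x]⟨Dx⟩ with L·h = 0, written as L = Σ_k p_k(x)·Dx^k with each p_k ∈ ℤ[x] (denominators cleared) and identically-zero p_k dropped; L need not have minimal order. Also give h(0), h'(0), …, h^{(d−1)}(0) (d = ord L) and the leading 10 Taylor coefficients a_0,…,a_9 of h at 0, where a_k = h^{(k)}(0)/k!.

f: a_k = 0, -8, 0, 64/3, 0, -256/15, 0, 2048/315, 0, -4096/2835, …
g: a_k = -3, -12, -24, -32, -32, -128/5, -256/15, -1024/105, -512/105, -2048/945, …
f·g: L₀ = L_f ⊗_s L_g, ord ≤ 2·1.
h=∫h₀ ⇒ L = L₀·Dx.
L = 32·Dx - 8·Dx^2 + Dx^3  (order 3).
h: a_k = 0, 0, 12, 32, 32, 0, -512/15, -4096/105, -2048/105, 0, …
ICs: h(0) = 0, h′(0) = 0, h′′(0) = 24.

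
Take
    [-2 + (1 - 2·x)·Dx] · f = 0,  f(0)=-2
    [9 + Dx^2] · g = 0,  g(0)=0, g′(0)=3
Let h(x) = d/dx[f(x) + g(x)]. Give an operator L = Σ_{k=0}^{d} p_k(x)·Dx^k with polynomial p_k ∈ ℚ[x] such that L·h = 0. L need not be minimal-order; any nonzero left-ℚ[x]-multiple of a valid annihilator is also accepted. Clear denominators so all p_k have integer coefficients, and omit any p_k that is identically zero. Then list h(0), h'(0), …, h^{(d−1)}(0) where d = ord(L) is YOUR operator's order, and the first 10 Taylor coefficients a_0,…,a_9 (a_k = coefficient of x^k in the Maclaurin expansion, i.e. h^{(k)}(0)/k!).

L = (684 - 432·x + 432·x^2) + (-99 + 306·x - 324·x^2 + 216·x^3)·Dx + (76 - 48·x + 48·x^2)·Dx^2 + (-11 + 34·x - 36·x^2 + 24·x^3)·Dx^3  (order 3).
h: a_k = -1, -16, -123/2, -128, -2479/8, -768, -143603/80, -4096, -41285493/4480, -20480, …
ICs: h(0) = -1, h′(0) = -16, h′′(0) = -123.

f: a_k = -2, -4, -8, -16, -32, -64, -128, -256, -512, -1024, …
g: a_k = 0, 3, 0, -9/2, 0, 81/40, 0, -243/560, 0, 243/4480, …
L₀ := lclm(L_f,L_g); ord L₀ ≤ 1+2.
Derive L from L₀ (diff closure).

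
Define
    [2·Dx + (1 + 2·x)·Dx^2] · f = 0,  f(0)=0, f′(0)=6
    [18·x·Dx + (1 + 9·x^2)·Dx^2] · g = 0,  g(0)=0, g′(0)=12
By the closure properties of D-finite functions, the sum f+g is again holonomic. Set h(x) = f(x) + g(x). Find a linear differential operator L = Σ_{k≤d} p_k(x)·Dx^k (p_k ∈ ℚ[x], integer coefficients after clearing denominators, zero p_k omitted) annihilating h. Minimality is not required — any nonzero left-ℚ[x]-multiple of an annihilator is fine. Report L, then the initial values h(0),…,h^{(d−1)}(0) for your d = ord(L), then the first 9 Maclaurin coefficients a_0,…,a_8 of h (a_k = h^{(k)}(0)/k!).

f: a_k = 0, 6, -6, 8, -12, 96/5, -32, 384/7, -96, …
g: a_k = 0, 12, 0, -36, 0, 972/5, 0, -8748/7, 0, …
f+g: L₀ = lclm(L_f,L_g), ord ≤ 2+2.
L = (-18 - 108·x + 486·x^2 + 324·x^3)·Dx + (-13 - 36·x + 135·x^2 + 972·x^3 + 648·x^4)·Dx^2 + (-1 + 7·x + 18·x^2 + 81·x^3 + 243·x^4 + 162·x^5)·Dx^3  (order 3).
h: a_k = 0, 18, -6, -28, -12, 1068/5, -32, -8364/7, -96, …
ICs: h(0) = 0, h′(0) = 18, h′′(0) = -12.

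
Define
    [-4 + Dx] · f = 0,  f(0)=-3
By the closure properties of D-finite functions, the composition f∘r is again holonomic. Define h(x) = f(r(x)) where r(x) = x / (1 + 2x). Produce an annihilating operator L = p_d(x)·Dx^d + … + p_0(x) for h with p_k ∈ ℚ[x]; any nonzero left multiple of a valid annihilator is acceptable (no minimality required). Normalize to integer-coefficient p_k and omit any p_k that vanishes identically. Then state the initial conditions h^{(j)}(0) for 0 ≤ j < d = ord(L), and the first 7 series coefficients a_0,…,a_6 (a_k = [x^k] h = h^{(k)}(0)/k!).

L = -4 + (1 + 4·x + 4·x^2)·Dx  (order 1).
h: a_k = -3, -12, 0, 16, -32, 192/5, -256/15, …
ICs: h(0) = -3.

f: a_k = -3, -12, -24, -32, -32, -128/5, -256/15, …
f∘r: x↦r, Dx↦Dx/r' in L_f ⇒ L₀.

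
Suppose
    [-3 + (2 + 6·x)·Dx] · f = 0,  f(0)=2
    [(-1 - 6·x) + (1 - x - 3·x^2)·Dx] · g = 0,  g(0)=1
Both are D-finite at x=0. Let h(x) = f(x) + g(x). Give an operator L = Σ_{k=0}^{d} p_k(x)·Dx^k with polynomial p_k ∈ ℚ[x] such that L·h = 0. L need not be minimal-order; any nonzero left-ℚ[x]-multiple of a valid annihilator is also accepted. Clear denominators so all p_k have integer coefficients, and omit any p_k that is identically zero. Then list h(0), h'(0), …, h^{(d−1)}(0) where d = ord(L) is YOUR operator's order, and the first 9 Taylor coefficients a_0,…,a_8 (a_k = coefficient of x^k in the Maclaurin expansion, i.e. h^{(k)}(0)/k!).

L = (57 + 297·x + 567·x^2 + 810·x^3) + (-41 - 246·x - 891·x^2 - 1998·x^3 - 2025·x^4)·Dx + (-2 + 38·x + 186·x^2 - 54·x^3 - 918·x^4 - 810·x^5)·Dx^2  (order 2).
h: a_k = 3, 4, 7/4, 83/8, 811/64, 6821/128, 34355/512, 294379/1024, 5508403/16384, …
ICs: h(0) = 3, h′(0) = 4.

f: a_k = 2, 3, -9/4, 27/8, -405/64, 1701/128, -15309/512, 72171/1024, -2814669/16384, …
g: a_k = 1, 1, 4, 7, 19, 40, 97, 217, 508, …
Weyl lclm of L_f,L_g ⇒ L₀ (ord ≤ 2).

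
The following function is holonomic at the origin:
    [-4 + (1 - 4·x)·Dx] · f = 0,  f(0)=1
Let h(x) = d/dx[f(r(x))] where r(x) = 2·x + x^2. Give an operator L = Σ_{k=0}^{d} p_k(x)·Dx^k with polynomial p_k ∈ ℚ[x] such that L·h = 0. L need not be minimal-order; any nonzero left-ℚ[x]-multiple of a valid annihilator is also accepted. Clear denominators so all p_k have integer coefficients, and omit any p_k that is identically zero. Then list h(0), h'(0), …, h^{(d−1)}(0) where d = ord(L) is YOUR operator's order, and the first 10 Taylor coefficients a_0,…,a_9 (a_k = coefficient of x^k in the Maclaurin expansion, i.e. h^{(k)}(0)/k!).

L = (17 + 24·x + 12·x^2) + (-1 + 7·x + 12·x^2 + 4·x^3)·Dx  (order 1).
h: a_k = 8, 136, 1728, 19520, 206720, 2101632, 20772864, 201132032, 1917020160, 18045839360, …
ICs: h(0) = 8.

f: a_k = 1, 4, 16, 64, 256, 1024, 4096, 16384, 65536, 262144, …
Substitute x→r, Dx→(1/r')Dx; clear ⇒ L₀.
Derive L from L₀ (diff closure).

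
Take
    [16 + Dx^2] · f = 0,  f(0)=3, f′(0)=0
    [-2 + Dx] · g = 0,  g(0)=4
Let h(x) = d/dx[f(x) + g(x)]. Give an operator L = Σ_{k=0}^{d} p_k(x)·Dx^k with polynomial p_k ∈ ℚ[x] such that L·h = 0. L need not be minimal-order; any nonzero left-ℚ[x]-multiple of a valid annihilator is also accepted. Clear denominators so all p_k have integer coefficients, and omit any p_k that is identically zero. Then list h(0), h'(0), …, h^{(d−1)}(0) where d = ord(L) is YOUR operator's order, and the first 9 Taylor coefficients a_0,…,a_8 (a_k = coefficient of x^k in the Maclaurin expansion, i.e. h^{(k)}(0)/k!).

L = 32 - 16·Dx + 2·Dx^2 - Dx^3  (order 3).
h: a_k = 8, -32, 16, 416/3, 16/3, -1504/15, 32/45, 12352/315, 16/315, …
ICs: h(0) = 8, h′(0) = -32, h′′(0) = 32.

f: a_k = 3, 0, -24, 0, 32, 0, -256/15, 0, 512/105, …
g: a_k = 4, 8, 8, 16/3, 8/3, 16/15, 16/45, 32/315, 8/315, …
L₀ := lclm(L_f,L_g); ord L₀ ≤ 2+1.
h₀' ⇒ L via d/dx closure of L₀.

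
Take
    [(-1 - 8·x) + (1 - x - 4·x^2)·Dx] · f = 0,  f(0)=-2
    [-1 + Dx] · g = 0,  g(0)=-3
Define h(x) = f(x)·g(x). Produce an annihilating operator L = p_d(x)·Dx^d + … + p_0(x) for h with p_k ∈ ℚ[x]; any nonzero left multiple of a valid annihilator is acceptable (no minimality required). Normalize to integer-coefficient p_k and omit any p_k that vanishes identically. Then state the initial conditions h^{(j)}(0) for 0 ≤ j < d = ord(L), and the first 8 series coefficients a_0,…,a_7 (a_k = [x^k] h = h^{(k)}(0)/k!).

f: a_k = -2, -2, -10, -18, -58, -130, -362, -882, …
g: a_k = -3, -3, -3/2, -1/2, -1/8, -1/40, -1/240, -1/1680, …
Sym-product of L_f,L_g gives L₀ (≤ ord 1).
L = (2 + 7·x - 4·x^2) + (-1 + x + 4·x^2)·Dx  (order 1).
h: a_k = 6, 12, 39, 88, 977/4, 5963/10, 188797/120, 831287/210, …
ICs: h(0) = 6.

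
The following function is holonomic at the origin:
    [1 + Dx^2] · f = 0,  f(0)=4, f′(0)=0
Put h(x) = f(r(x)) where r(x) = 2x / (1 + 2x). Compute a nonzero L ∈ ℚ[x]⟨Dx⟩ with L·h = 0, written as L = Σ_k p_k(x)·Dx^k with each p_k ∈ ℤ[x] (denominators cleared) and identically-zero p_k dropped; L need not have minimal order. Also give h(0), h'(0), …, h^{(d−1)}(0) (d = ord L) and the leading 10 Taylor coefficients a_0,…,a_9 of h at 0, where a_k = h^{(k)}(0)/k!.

L = 4 + (4 + 24·x + 48·x^2 + 32·x^3)·Dx + (1 + 8·x + 24·x^2 + 32·x^3 + 16·x^4)·Dx^2  (order 2).
h: a_k = 4, 0, -8, 32, -280/3, 704/3, -24016/45, 5568/5, -133592/63, 1125248/315, …
ICs: h(0) = 4, h′(0) = 0.

f: a_k = 4, 0, -2, 0, 1/6, 0, -1/180, 0, 1/10080, 0, …
L₀ from L_f via x↦r, Dx↦r'^{-1}Dx.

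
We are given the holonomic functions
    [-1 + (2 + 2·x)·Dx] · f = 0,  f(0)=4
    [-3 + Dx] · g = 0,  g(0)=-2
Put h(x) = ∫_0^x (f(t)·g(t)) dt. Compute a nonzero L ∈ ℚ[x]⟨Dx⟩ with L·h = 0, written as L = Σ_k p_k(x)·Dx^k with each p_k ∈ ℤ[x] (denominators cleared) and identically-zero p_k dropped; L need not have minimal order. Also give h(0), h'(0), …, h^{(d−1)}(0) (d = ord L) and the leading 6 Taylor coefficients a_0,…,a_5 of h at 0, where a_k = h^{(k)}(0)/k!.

L = (-7 - 6·x)·Dx + (2 + 2·x)·Dx^2  (order 2).
h: a_k = 0, -8, -14, -47/3, -103/8, -667/80, …
ICs: h(0) = 0, h′(0) = -8.

f: a_k = 4, 2, -1/2, 1/4, -5/32, 7/64, …
g: a_k = -2, -6, -9, -9, -27/4, -81/20, …
f·g: L₀ = L_f ⊗_s L_g, ord ≤ 1·1.
Integrate: L := L₀·Dx.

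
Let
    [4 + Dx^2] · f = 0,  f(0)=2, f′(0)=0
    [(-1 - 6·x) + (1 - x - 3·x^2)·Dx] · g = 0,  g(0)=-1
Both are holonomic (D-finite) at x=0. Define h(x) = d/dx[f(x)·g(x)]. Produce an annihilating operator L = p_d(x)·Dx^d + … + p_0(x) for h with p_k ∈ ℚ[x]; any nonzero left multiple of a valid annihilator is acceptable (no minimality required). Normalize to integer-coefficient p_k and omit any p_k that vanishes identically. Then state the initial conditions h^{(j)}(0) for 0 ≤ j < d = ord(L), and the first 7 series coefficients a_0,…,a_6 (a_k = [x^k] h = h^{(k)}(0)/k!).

L = (10 - 16·x - 40·x^2 + 48·x^3 + 72·x^4) + (5 + 34·x + 36·x^2 + 72·x^3)·Dx + (-1 - x - x^2 + 12·x^3 + 18·x^4)·Dx^2  (order 2).
h: a_k = -2, -8, -30, -280/3, -800/3, -11084/15, -89194/45, …
ICs: h(0) = -2, h′(0) = -8.

f: a_k = 2, 0, -4, 0, 4/3, 0, -8/45, …
g: a_k = -1, -1, -4, -7, -19, -40, -97, …
L₀ := L_f ⊗_s L_g (sym. prod.), ord ≤ 2.
h=h₀': d/dx-closure on L₀ ⇒ L.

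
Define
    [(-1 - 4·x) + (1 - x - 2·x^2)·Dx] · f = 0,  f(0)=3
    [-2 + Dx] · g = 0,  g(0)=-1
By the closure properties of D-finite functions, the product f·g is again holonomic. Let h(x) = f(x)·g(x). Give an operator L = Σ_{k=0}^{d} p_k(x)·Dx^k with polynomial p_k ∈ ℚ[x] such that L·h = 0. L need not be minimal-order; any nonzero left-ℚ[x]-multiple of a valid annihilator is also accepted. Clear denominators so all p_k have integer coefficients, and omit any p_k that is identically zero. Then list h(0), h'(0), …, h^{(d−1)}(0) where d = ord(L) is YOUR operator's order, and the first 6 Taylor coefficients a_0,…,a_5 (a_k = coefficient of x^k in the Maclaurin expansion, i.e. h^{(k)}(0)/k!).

f: a_k = 3, 3, 9, 15, 33, 63, …
g: a_k = -1, -2, -2, -4/3, -2/3, -4/15, …
Sym-product of L_f,L_g gives L₀ (≤ ord 1).
L = (3 + 2·x - 4·x^2) + (-1 + x + 2·x^2)·Dx  (order 1).
h: a_k = -3, -9, -21, -43, -87, -869/5, …
ICs: h(0) = -3.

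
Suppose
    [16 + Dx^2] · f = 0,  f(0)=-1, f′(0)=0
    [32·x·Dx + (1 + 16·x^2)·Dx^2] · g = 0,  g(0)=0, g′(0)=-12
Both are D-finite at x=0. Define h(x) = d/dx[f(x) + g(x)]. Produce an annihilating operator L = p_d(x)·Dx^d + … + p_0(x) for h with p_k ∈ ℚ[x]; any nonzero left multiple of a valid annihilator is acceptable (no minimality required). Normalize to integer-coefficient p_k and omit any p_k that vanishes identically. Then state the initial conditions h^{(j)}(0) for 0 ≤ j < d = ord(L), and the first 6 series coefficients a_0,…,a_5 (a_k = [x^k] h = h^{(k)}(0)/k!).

L = (-5632·x + 114688·x^3 + 131072·x^5) + (-16 + 1792·x^2 + 36864·x^4 + 65536·x^6)·Dx + (-352·x + 7168·x^3 + 8192·x^5)·Dx^2 + (-1 + 112·x^2 + 2304·x^4 + 4096·x^6)·Dx^3  (order 3).
h: a_k = -12, 16, 192, -128/3, -3072, 512/15, …
ICs: h(0) = -12, h′(0) = 16, h′′(0) = 384.

f: a_k = -1, 0, 8, 0, -32/3, 0, …
g: a_k = 0, -12, 0, 64, 0, -3072/5, …
Sum ⇒ L₀ = lclm(L_f,L_g) in ℚ(x)⟨Dx⟩.
Derive L from L₀ (diff closure).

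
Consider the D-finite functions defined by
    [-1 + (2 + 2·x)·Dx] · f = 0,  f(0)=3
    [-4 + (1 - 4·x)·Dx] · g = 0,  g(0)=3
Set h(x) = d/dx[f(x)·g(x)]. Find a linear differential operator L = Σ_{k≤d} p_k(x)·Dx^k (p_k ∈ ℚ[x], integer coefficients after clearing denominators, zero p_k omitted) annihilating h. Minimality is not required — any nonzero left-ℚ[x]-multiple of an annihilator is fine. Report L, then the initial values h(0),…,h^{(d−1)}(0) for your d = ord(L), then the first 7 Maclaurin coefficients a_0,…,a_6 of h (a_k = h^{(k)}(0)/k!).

f: a_k = 3, 3/2, -3/8, 3/16, -15/128, 21/256, -63/1024, …
g: a_k = 3, 12, 48, 192, 768, 3072, 12288, …
h₀=f·g: eliminate ⇒ L₀, order ≤ 1·1.
Derive L from L₀ (diff closure).
L = (143 + 216·x + 48·x^2) + (-18 + 46·x + 96·x^2 + 32·x^3)·Dx  (order 1).
h: a_k = 81/2, 1287/4, 30915/16, 329715/32, 13188915/256, 126613017/512, 2363445063/2048, …
ICs: h(0) = 81/2.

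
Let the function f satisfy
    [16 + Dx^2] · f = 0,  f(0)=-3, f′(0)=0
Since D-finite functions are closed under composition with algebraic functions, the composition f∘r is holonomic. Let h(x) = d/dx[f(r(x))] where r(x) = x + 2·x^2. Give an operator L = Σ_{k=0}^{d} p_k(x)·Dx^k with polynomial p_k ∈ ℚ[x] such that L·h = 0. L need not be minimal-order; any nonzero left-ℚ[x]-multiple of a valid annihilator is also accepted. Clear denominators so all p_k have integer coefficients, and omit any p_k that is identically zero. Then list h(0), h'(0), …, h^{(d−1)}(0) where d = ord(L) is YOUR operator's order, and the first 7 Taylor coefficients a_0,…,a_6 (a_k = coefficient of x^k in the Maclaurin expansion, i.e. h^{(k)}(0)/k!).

L = (64 + 256·x + 1536·x^2 + 4096·x^3 + 4096·x^4) + (-12 - 48·x)·Dx + (1 + 8·x + 16·x^2)·Dx^2  (order 2).
h: a_k = 0, 48, 288, 256, -1280, -22528/5, -28672/5, …
ICs: h(0) = 0, h′(0) = 48.

f: a_k = -3, 0, 24, 0, -32, 0, 256/15, …
L₀ from L_f via x↦r, Dx↦r'^{-1}Dx.
h₀' ⇒ L via d/dx closure of L₀.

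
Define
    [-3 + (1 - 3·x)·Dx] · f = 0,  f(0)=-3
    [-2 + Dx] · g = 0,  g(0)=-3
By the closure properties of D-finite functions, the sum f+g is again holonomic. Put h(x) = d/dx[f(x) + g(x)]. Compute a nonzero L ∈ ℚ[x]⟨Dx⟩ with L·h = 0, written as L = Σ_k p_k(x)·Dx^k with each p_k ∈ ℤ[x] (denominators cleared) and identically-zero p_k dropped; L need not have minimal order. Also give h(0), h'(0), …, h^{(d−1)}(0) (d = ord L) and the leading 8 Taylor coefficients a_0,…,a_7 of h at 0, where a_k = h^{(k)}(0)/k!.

f: a_k = -3, -9, -27, -81, -243, -729, -2187, -6561, …
g: a_k = -3, -6, -6, -4, -2, -4/5, -4/15, -8/105, …
Weyl lclm of L_f,L_g ⇒ L₀ (ord ≤ 2).
h₀' ⇒ L via d/dx closure of L₀.
L = (42 + 36·x) + (-25 - 12·x + 18·x^2)·Dx + (2 - 3·x - 9·x^2)·Dx^2  (order 2).
h: a_k = -15, -66, -255, -980, -3649, -65618/5, -688913/15, -16533736/105, …
ICs: h(0) = -15, h′(0) = -66.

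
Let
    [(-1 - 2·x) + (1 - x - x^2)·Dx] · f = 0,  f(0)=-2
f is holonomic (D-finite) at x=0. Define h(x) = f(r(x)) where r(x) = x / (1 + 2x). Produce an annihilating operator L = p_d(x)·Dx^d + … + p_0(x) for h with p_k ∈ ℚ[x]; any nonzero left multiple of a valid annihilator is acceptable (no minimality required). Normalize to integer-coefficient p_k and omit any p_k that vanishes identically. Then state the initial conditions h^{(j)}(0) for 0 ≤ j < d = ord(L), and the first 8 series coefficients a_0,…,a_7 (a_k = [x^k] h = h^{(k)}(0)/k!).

L = (-1 - 4·x) + (1 + 5·x + 7·x^2 + 2·x^3)·Dx  (order 1).
h: a_k = -2, -2, 0, 2, -6, 16, -42, 110, …
ICs: h(0) = -2.

f: a_k = -2, -2, -4, -6, -10, -16, -26, -42, …
Substitute x→r, Dx→(1/r')Dx; clear ⇒ L₀.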